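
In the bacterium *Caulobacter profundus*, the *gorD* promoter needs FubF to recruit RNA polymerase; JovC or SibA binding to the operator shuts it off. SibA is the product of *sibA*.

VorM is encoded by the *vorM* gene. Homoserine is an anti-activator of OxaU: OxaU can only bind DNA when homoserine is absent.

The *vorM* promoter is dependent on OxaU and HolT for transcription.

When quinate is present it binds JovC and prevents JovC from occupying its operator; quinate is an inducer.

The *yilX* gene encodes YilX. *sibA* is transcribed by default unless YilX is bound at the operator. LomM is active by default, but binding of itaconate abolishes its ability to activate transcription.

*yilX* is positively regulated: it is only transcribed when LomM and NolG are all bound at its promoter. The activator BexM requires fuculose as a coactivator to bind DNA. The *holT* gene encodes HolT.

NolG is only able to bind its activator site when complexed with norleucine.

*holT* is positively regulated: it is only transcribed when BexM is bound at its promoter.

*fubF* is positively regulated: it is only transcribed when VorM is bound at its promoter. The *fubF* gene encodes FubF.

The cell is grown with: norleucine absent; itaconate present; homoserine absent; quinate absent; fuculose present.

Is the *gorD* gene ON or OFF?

OFF

Quinate is absent, so JovC is active.
Itaconate is present, so LomM is inactive.
Norleucine is absent, so NolG is inactive.
Required activator LomM is absent, so *yilX* is not transcribed.
So YilX is not produced.
With no repressor bound, *sibA* is transcribed.
So SibA is produced and active.
Homoserine is absent, so OxaU is active.
Fuculose is present, so BexM is active.
No repressor is bound and BexM is active, so *holT* is transcribed.
So HolT is produced and active.
No repressor is bound and OxaU and HolT are active, so *vorM* is transcribed.
So VorM is produced and active.
No repressor is bound and VorM is active, so *fubF* is transcribed.
So FubF is produced and active.
With repressor JovC bound, *gorD* is not transcribed.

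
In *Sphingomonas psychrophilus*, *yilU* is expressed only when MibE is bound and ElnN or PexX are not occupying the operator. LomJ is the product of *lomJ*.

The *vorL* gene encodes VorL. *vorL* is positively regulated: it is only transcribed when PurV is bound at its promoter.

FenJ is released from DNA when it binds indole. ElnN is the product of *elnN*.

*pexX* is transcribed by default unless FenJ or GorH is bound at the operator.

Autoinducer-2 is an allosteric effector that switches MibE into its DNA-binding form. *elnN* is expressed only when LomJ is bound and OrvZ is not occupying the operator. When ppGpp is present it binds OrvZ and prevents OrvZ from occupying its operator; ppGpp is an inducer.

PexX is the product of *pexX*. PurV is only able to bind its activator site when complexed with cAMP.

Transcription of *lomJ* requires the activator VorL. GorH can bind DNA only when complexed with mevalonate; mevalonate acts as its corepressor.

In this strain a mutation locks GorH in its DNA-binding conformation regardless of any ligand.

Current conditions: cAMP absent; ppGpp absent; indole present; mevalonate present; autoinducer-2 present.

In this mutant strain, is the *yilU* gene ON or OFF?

Autoinducer-2 is present, so MibE is active.
cAMP is absent, so PurV is inactive.
Required activator PurV is absent, so *vorL* is not transcribed.
So VorL is not produced.
Required activator VorL is absent, so *lomJ* is not transcribed.
So LomJ is not produced.
ppGpp is absent, so OrvZ is active.
With repressor OrvZ bound, *elnN* is not transcribed.
So ElnN is not produced.
Indole is present, so FenJ is inactive.
GorH is constitutively active in this strain.
With repressor GorH bound, *pexX* is not transcribed.
So PexX is not produced.
No repressor is bound and MibE is active, so *yilU* is transcribed.

ON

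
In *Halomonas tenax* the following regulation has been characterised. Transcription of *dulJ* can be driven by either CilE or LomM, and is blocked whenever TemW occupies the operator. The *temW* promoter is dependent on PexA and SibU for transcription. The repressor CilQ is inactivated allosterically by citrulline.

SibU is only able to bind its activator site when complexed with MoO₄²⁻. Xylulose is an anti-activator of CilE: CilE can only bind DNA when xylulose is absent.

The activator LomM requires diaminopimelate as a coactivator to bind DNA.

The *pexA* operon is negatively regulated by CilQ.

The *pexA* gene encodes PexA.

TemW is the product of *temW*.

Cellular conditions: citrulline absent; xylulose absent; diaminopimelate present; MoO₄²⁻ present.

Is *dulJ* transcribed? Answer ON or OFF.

Xylulose is absent, so CilE is active.
Diaminopimelate is present, so LomM is active.
Citrulline is absent, so CilQ is active.
With repressor CilQ bound, *pexA* is not transcribed.
So PexA is not produced.
MoO₄²⁻ is present, so SibU is active.
Required activator PexA is absent, so *temW* is not transcribed.
So TemW is not produced.
Activator CilE is present, so *dulJ* is transcribed.

ON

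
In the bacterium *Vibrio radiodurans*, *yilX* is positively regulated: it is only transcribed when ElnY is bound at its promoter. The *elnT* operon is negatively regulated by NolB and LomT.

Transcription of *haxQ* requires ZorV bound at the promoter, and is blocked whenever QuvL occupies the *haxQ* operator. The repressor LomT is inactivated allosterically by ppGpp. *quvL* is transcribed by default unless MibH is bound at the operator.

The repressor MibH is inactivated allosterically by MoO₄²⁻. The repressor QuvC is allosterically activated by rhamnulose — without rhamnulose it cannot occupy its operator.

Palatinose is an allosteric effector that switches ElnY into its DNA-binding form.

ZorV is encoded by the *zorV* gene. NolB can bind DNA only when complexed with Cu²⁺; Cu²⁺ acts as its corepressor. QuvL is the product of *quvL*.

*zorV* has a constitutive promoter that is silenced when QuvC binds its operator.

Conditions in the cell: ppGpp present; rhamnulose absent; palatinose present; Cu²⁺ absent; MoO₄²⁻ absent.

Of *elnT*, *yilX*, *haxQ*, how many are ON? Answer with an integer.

3

Cu²⁺ is absent, so NolB is inactive.
ppGpp is present, so LomT is inactive.
With no repressor bound, *elnT* is transcribed.
→ *elnT* is ON.
Palatinose is present, so ElnY is active.
No repressor is bound and ElnY is active, so *yilX* is transcribed.
→ *yilX* is ON.
Rhamnulose is absent, so QuvC is inactive.
With no repressor bound, *zorV* is transcribed.
So ZorV is produced and active.
MoO₄²⁻ is absent, so MibH is active.
With repressor MibH bound, *quvL* is not transcribed.
So QuvL is not produced.
No repressor is bound and ZorV is active, so *haxQ* is transcribed.
→ *haxQ* is ON.
3 of the 3 genes are transcribed.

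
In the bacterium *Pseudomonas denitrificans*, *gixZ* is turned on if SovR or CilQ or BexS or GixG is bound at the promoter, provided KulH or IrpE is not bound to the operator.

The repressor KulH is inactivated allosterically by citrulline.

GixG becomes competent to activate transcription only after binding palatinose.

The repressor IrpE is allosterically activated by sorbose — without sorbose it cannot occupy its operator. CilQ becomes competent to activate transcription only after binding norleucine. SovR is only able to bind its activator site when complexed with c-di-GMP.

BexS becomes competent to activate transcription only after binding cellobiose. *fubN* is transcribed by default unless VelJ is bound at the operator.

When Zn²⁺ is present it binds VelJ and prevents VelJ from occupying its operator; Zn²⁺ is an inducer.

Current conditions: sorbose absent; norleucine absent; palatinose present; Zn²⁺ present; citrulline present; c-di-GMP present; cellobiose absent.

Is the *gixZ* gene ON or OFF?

ON

c-di-GMP is present, so SovR is active.
Norleucine is absent, so CilQ is inactive.
Citrulline is present, so KulH is inactive.
Cellobiose is absent, so BexS is inactive.
Sorbose is absent, so IrpE is inactive.
Palatinose is present, so GixG is active.
Activator SovR is present, so *gixZ* is transcribed.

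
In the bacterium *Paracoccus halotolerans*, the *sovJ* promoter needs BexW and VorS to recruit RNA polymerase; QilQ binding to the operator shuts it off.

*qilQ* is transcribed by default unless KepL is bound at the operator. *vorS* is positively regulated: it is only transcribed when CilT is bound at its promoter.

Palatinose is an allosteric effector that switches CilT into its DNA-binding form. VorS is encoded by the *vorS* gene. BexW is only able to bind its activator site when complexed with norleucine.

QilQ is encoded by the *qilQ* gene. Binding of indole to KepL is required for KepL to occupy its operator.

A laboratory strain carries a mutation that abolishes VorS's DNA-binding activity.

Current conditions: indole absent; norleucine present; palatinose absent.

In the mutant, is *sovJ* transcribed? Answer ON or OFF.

OFF

Norleucine is present, so BexW is active.
Indole is absent, so KepL is inactive.
With no repressor bound, *qilQ* is transcribed.
So QilQ is produced and active.
VorS is non-functional in this strain, so it has no effect.
With repressor QilQ bound, *sovJ* is not transcribed.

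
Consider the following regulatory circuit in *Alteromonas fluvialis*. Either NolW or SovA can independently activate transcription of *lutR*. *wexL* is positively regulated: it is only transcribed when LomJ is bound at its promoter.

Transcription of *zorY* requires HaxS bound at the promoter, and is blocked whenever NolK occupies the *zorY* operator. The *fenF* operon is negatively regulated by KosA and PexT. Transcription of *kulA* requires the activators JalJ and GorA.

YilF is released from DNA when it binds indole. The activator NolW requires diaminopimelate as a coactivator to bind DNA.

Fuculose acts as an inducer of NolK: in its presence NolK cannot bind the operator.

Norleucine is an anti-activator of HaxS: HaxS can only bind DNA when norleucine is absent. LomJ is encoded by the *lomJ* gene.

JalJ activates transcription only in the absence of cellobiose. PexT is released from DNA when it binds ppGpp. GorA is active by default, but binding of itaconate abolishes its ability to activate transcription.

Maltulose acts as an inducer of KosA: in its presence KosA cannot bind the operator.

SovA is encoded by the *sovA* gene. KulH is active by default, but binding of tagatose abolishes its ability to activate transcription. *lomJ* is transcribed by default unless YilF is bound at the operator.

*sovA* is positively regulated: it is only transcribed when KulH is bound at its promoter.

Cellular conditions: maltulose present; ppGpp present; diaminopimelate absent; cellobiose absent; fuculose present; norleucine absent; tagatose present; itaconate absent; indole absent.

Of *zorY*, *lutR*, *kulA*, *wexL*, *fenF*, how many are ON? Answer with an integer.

3

Norleucine is absent, so HaxS is active.
Fuculose is present, so NolK is inactive.
No repressor is bound and HaxS is active, so *zorY* is transcribed.
→ *zorY* is ON.
Diaminopimelate is absent, so NolW is inactive.
Tagatose is present, so KulH is inactive.
Required activator KulH is absent, so *sovA* is not transcribed.
So SovA is not produced.
No activator is available at the *lutR* promoter, so *lutR* is not transcribed.
→ *lutR* is OFF.
Cellobiose is absent, so JalJ is active.
Itaconate is absent, so GorA is active.
No repressor is bound and JalJ and GorA are active, so *kulA* is transcribed.
→ *kulA* is ON.
Indole is absent, so YilF is active.
With repressor YilF bound, *lomJ* is not transcribed.
So LomJ is not produced.
Required activator LomJ is absent, so *wexL* is not transcribed.
→ *wexL* is OFF.
Maltulose is present, so KosA is inactive.
ppGpp is present, so PexT is inactive.
With no repressor bound, *fenF* is transcribed.
→ *fenF* is ON.
3 of the 5 genes are transcribed.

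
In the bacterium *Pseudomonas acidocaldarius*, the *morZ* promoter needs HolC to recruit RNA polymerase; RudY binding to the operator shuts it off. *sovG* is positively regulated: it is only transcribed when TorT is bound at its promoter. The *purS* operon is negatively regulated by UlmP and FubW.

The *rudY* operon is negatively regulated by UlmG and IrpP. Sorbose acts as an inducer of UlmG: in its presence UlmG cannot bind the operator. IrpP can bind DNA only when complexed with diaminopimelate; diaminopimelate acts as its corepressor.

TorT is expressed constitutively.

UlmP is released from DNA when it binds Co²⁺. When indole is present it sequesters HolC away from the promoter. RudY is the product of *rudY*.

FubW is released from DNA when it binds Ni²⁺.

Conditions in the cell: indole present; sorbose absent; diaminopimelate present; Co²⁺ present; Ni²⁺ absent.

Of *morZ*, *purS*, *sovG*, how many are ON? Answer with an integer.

1

Sorbose is absent, so UlmG is active.
Diaminopimelate is present, so IrpP is active.
With repressor UlmG bound, *rudY* is not transcribed.
So RudY is not produced.
Indole is present, so HolC is inactive.
Required activator HolC is absent, so *morZ* is not transcribed.
→ *morZ* is OFF.
Co²⁺ is present, so UlmP is inactive.
Ni²⁺ is absent, so FubW is active.
With repressor FubW bound, *purS* is not transcribed.
→ *purS* is OFF.
TorT is produced constitutively and is active.
No repressor is bound and TorT is active, so *sovG* is transcribed.
→ *sovG* is ON.
1 of the 3 genes is transcribed.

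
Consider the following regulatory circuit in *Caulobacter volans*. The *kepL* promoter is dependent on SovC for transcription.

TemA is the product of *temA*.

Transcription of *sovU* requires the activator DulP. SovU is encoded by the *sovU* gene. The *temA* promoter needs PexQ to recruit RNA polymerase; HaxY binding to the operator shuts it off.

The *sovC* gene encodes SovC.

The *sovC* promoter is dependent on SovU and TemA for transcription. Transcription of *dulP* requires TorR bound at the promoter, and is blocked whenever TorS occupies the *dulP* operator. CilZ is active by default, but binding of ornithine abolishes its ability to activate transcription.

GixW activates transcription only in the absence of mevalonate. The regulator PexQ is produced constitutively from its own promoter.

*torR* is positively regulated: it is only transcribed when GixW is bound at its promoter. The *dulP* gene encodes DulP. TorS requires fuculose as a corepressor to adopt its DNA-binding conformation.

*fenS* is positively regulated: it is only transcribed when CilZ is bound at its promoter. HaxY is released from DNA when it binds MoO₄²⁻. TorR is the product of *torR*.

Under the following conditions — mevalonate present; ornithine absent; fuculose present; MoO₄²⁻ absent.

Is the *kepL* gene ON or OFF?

OFF

Mevalonate is present, so GixW is inactive.
Required activator GixW is absent, so *torR* is not transcribed.
So TorR is not produced.
Fuculose is present, so TorS is active.
With repressor TorS bound, *dulP* is not transcribed.
So DulP is not produced.
Required activator DulP is absent, so *sovU* is not transcribed.
So SovU is not produced.
PexQ is produced constitutively and is active.
MoO₄²⁻ is absent, so HaxY is active.
With repressor HaxY bound, *temA* is not transcribed.
So TemA is not produced.
Required activator SovU is absent, so *sovC* is not transcribed.
So SovC is not produced.
Required activator SovC is absent, so *kepL* is not transcribed.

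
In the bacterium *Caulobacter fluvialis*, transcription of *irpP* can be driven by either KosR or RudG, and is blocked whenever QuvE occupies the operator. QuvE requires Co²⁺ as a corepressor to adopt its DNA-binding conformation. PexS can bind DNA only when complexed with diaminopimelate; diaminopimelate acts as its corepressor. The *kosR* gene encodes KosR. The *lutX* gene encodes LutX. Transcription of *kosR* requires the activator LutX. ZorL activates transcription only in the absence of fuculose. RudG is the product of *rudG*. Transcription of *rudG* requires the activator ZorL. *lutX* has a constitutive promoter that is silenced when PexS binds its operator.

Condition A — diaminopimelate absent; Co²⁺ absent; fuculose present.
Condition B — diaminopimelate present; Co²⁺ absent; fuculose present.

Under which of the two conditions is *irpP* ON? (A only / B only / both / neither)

Condition A:
Diaminopimelate is absent, so PexS is inactive.
With no repressor bound, *lutX* is transcribed.
So LutX is produced and active.
No repressor is bound and LutX is active, so *kosR* is transcribed.
So KosR is produced and active.
Co²⁺ is absent, so QuvE is inactive.
Fuculose is present, so ZorL is inactive.
Required activator ZorL is absent, so *rudG* is not transcribed.
So RudG is not produced.
Activator KosR is present, so *irpP* is transcribed.
→ *irpP* is ON in A.
Condition B:
Diaminopimelate is present, so PexS is active.
With repressor PexS bound, *lutX* is not transcribed.
So LutX is not produced.
Required activator LutX is absent, so *kosR* is not transcribed.
So KosR is not produced.
Co²⁺ is absent, so QuvE is inactive.
Fuculose is present, so ZorL is inactive.
Required activator ZorL is absent, so *rudG* is not transcribed.
So RudG is not produced.
No activator is available at the *irpP* promoter, so *irpP* is not transcribed.
→ *irpP* is OFF in B.

A only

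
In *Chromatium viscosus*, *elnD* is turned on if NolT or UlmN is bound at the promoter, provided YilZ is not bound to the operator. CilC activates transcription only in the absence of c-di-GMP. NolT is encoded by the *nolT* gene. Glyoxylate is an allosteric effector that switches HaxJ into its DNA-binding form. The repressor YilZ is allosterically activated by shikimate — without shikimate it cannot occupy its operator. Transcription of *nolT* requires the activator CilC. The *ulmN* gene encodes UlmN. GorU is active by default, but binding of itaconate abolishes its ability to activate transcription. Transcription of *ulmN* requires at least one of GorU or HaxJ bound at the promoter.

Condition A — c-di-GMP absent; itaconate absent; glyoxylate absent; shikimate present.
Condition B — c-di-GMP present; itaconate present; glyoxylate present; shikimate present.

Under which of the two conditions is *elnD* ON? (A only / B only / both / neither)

Condition A:
c-di-GMP is absent, so CilC is active.
No repressor is bound and CilC is active, so *nolT* is transcribed.
So NolT is produced and active.
Itaconate is absent, so GorU is active.
Glyoxylate is absent, so HaxJ is inactive.
Activator GorU is present, so *ulmN* is transcribed.
So UlmN is produced and active.
Shikimate is present, so YilZ is active.
With repressor YilZ bound, *elnD* is not transcribed.
→ *elnD* is OFF in A.
Condition B:
c-di-GMP is present, so CilC is inactive.
Required activator CilC is absent, so *nolT* is not transcribed.
So NolT is not produced.
Itaconate is present, so GorU is inactive.
Glyoxylate is present, so HaxJ is active.
Activator HaxJ is present, so *ulmN* is transcribed.
So UlmN is produced and active.
Shikimate is present, so YilZ is active.
With repressor YilZ bound, *elnD* is not transcribed.
→ *elnD* is OFF in B.

neither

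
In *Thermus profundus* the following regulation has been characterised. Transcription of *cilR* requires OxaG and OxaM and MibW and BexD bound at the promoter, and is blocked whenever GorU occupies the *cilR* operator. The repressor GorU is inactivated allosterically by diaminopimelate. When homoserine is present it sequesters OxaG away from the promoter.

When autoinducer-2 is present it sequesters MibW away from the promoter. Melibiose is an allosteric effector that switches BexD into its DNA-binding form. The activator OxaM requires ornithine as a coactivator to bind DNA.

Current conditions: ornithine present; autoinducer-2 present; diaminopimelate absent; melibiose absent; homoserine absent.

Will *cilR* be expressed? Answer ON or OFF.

Diaminopimelate is absent, so GorU is active.
Homoserine is absent, so OxaG is active.
Ornithine is present, so OxaM is active.
Autoinducer-2 is present, so MibW is inactive.
Melibiose is absent, so BexD is inactive.
With repressor GorU bound, *cilR* is not transcribed.

OFF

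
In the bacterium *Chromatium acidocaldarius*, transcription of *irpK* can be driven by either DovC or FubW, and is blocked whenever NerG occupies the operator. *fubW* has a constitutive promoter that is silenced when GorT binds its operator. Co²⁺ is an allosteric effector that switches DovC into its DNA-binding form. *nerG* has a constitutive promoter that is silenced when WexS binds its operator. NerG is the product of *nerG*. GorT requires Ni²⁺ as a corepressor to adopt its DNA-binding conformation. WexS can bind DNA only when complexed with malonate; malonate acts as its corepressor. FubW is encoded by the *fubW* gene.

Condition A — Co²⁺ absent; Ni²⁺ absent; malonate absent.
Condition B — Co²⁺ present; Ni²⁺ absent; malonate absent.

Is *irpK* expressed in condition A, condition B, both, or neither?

neither

Condition A:
Co²⁺ is absent, so DovC is inactive.
Ni²⁺ is absent, so GorT is inactive.
With no repressor bound, *fubW* is transcribed.
So FubW is produced and active.
Malonate is absent, so WexS is inactive.
With no repressor bound, *nerG* is transcribed.
So NerG is produced and active.
With repressor NerG bound, *irpK* is not transcribed.
→ *irpK* is OFF in A.
Condition B:
Co²⁺ is present, so DovC is active.
Ni²⁺ is absent, so GorT is inactive.
With no repressor bound, *fubW* is transcribed.
So FubW is produced and active.
Malonate is absent, so WexS is inactive.
With no repressor bound, *nerG* is transcribed.
So NerG is produced and active.
With repressor NerG bound, *irpK* is not transcribed.
→ *irpK* is OFF in B.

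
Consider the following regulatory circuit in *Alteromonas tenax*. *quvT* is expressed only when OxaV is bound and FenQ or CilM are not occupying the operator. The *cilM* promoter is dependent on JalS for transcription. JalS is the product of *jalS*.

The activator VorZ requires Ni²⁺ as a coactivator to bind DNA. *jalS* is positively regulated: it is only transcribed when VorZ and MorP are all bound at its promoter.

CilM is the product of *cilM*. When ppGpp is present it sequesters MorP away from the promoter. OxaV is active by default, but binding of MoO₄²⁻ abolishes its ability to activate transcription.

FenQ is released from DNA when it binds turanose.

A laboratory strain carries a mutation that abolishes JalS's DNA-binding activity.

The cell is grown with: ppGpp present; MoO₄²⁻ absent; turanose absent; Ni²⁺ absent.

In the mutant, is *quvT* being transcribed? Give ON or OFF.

OFF

Turanose is absent, so FenQ is active.
MoO₄²⁻ is absent, so OxaV is active.
JalS is non-functional in this strain, so it has no effect.
Required activator JalS is absent, so *cilM* is not transcribed.
So CilM is not produced.
With repressor FenQ bound, *quvT* is not transcribed.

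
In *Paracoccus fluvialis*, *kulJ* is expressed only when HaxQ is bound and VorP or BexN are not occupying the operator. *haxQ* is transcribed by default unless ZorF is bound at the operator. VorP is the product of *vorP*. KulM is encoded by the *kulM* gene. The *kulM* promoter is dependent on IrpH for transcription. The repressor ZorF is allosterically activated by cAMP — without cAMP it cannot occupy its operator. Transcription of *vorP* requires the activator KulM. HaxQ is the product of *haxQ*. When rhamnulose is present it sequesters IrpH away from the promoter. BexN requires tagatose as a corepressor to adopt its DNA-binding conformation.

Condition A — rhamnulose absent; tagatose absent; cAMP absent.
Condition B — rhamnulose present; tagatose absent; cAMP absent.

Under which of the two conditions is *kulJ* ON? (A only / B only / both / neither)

Condition A:
Rhamnulose is absent, so IrpH is active.
No repressor is bound and IrpH is active, so *kulM* is transcribed.
So KulM is produced and active.
No repressor is bound and KulM is active, so *vorP* is transcribed.
So VorP is produced and active.
Tagatose is absent, so BexN is inactive.
cAMP is absent, so ZorF is inactive.
With no repressor bound, *haxQ* is transcribed.
So HaxQ is produced and active.
With repressor VorP bound, *kulJ* is not transcribed.
→ *kulJ* is OFF in A.
Condition B:
Rhamnulose is present, so IrpH is inactive.
Required activator IrpH is absent, so *kulM* is not transcribed.
So KulM is not produced.
Required activator KulM is absent, so *vorP* is not transcribed.
So VorP is not produced.
Tagatose is absent, so BexN is inactive.
cAMP is absent, so ZorF is inactive.
With no repressor bound, *haxQ* is transcribed.
So HaxQ is produced and active.
No repressor is bound and HaxQ is active, so *kulJ* is transcribed.
→ *kulJ* is ON in B.

B only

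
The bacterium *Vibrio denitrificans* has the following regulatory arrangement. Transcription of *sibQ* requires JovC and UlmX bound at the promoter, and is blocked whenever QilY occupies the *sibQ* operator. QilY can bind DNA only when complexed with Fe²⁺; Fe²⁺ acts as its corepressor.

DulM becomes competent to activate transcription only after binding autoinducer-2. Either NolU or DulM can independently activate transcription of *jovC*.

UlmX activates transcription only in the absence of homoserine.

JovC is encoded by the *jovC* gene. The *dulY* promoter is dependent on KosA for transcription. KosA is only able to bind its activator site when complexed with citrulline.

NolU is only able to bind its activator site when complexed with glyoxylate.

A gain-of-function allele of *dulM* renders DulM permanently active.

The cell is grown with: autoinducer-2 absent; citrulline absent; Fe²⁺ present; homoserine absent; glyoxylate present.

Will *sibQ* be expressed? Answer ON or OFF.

OFF

Glyoxylate is present, so NolU is active.
DulM is constitutively active in this strain.
Activator NolU is present, so *jovC* is transcribed.
So JovC is produced and active.
Fe²⁺ is present, so QilY is active.
Homoserine is absent, so UlmX is active.
With repressor QilY bound, *sibQ* is not transcribed.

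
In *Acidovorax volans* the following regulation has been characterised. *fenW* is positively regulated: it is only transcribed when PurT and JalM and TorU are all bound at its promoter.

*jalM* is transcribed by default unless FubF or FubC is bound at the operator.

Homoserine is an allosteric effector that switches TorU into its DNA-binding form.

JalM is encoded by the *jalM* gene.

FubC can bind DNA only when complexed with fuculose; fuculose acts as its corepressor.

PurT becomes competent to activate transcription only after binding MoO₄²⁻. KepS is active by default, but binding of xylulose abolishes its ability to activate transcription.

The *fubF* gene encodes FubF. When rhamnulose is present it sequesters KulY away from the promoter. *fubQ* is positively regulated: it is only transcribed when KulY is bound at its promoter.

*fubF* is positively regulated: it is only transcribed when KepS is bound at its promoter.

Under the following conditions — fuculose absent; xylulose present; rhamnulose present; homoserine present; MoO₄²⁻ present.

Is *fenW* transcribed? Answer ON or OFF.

ON

MoO₄²⁻ is present, so PurT is active.
Xylulose is present, so KepS is inactive.
Required activator KepS is absent, so *fubF* is not transcribed.
So FubF is not produced.
Fuculose is absent, so FubC is inactive.
With no repressor bound, *jalM* is transcribed.
So JalM is produced and active.
Homoserine is present, so TorU is active.
No repressor is bound and PurT and JalM and TorU are active, so *fenW* is transcribed.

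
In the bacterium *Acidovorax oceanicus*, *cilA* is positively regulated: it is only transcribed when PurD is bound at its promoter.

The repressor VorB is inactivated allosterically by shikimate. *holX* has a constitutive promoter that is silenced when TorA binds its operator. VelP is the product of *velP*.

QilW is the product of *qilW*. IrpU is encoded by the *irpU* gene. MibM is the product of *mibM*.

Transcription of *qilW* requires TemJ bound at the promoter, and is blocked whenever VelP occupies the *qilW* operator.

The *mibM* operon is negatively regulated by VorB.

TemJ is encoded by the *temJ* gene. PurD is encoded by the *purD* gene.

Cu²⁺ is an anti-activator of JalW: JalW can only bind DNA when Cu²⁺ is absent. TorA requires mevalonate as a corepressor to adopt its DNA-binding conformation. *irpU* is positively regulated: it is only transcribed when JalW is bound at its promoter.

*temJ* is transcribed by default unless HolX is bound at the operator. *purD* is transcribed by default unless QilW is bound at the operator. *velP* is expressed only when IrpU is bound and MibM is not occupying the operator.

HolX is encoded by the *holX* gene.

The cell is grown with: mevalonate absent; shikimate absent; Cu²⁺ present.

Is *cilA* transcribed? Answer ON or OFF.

Cu²⁺ is present, so JalW is inactive.
Required activator JalW is absent, so *irpU* is not transcribed.
So IrpU is not produced.
Shikimate is absent, so VorB is active.
With repressor VorB bound, *mibM* is not transcribed.
So MibM is not produced.
Required activator IrpU is absent, so *velP* is not transcribed.
So VelP is not produced.
Mevalonate is absent, so TorA is inactive.
With no repressor bound, *holX* is transcribed.
So HolX is produced and active.
With repressor HolX bound, *temJ* is not transcribed.
So TemJ is not produced.
Required activator TemJ is absent, so *qilW* is not transcribed.
So QilW is not produced.
With no repressor bound, *purD* is transcribed.
So PurD is produced and active.
No repressor is bound and PurD is active, so *cilA* is transcribed.

ON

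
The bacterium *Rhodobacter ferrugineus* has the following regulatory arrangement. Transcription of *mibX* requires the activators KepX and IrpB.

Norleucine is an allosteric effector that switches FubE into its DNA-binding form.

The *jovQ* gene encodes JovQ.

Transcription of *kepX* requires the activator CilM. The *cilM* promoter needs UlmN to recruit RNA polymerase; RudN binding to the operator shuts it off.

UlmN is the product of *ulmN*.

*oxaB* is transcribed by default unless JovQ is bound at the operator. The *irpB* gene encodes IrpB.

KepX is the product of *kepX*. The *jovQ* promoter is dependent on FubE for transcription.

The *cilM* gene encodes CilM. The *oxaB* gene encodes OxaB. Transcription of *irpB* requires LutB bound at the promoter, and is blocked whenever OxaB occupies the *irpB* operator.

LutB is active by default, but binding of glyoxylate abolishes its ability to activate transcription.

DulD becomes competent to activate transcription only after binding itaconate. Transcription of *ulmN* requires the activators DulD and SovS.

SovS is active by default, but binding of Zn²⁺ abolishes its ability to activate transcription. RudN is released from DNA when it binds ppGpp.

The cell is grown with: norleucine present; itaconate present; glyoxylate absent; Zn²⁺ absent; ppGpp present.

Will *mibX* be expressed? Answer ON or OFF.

Itaconate is present, so DulD is active.
Zn²⁺ is absent, so SovS is active.
No repressor is bound and DulD and SovS are active, so *ulmN* is transcribed.
So UlmN is produced and active.
ppGpp is present, so RudN is inactive.
No repressor is bound and UlmN is active, so *cilM* is transcribed.
So CilM is produced and active.
No repressor is bound and CilM is active, so *kepX* is transcribed.
So KepX is produced and active.
Norleucine is present, so FubE is active.
No repressor is bound and FubE is active, so *jovQ* is transcribed.
So JovQ is produced and active.
With repressor JovQ bound, *oxaB* is not transcribed.
So OxaB is not produced.
Glyoxylate is absent, so LutB is active.
No repressor is bound and LutB is active, so *irpB* is transcribed.
So IrpB is produced and active.
No repressor is bound and KepX and IrpB are active, so *mibX* is transcribed.

ON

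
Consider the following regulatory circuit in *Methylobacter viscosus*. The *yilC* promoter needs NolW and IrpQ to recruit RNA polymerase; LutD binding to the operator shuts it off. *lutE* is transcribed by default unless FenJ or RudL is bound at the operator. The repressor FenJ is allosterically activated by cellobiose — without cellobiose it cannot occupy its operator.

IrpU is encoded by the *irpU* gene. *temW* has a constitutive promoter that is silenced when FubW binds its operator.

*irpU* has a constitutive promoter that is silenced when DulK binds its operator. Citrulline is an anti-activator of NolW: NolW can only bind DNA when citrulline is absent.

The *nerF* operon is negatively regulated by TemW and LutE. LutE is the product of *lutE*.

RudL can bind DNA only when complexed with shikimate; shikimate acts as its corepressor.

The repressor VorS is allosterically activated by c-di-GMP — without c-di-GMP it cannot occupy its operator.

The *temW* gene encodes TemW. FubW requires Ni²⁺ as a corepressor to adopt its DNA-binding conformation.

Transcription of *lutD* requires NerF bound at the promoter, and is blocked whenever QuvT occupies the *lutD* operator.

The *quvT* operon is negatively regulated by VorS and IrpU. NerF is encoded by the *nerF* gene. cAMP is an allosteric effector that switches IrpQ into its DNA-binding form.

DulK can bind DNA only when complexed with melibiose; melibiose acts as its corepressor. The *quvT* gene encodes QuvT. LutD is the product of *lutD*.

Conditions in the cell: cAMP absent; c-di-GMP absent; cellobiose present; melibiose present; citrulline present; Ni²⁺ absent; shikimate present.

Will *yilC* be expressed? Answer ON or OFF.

OFF

Citrulline is present, so NolW is inactive.
Ni²⁺ is absent, so FubW is inactive.
With no repressor bound, *temW* is transcribed.
So TemW is produced and active.
Cellobiose is present, so FenJ is active.
Shikimate is present, so RudL is active.
With repressor FenJ bound, *lutE* is not transcribed.
So LutE is not produced.
With repressor TemW bound, *nerF* is not transcribed.
So NerF is not produced.
c-di-GMP is absent, so VorS is inactive.
Melibiose is present, so DulK is active.
With repressor DulK bound, *irpU* is not transcribed.
So IrpU is not produced.
With no repressor bound, *quvT* is transcribed.
So QuvT is produced and active.
With repressor QuvT bound, *lutD* is not transcribed.
So LutD is not produced.
cAMP is absent, so IrpQ is inactive.
Required activator NolW is absent, so *yilC* is not transcribed.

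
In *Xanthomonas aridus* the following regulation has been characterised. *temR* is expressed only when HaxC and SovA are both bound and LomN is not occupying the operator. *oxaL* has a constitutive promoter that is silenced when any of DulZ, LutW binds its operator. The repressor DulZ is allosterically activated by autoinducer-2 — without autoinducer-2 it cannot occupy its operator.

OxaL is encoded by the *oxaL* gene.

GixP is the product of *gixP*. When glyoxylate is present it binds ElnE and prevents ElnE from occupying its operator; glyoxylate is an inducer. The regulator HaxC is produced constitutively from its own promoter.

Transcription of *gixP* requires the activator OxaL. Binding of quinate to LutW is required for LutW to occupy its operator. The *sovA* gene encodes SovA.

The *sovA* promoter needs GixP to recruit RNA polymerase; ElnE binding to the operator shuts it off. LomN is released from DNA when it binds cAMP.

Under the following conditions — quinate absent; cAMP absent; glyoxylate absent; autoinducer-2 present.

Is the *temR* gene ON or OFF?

OFF

HaxC is produced constitutively and is active.
cAMP is absent, so LomN is active.
Glyoxylate is absent, so ElnE is active.
Autoinducer-2 is present, so DulZ is active.
Quinate is absent, so LutW is inactive.
With repressor DulZ bound, *oxaL* is not transcribed.
So OxaL is not produced.
Required activator OxaL is absent, so *gixP* is not transcribed.
So GixP is not produced.
With repressor ElnE bound, *sovA* is not transcribed.
So SovA is not produced.
With repressor LomN bound, *temR* is not transcribed.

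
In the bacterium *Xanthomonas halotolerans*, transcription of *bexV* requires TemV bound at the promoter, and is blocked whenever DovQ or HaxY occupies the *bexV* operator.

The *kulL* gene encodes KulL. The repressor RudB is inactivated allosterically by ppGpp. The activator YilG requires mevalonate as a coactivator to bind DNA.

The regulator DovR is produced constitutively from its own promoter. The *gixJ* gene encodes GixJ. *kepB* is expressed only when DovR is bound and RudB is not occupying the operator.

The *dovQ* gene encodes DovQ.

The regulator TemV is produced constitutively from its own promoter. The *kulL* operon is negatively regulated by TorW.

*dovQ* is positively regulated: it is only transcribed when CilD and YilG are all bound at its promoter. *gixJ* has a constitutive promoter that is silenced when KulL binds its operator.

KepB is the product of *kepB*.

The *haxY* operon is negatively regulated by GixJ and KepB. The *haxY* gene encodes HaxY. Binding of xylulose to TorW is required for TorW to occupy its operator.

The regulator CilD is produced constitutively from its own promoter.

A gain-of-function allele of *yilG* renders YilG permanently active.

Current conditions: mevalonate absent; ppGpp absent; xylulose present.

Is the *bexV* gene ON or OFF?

TemV is produced constitutively and is active.
CilD is produced constitutively and is active.
YilG is constitutively active in this strain.
No repressor is bound and CilD and YilG are active, so *dovQ* is transcribed.
So DovQ is produced and active.
Xylulose is present, so TorW is active.
With repressor TorW bound, *kulL* is not transcribed.
So KulL is not produced.
With no repressor bound, *gixJ* is transcribed.
So GixJ is produced and active.
ppGpp is absent, so RudB is active.
DovR is produced constitutively and is active.
With repressor RudB bound, *kepB* is not transcribed.
So KepB is not produced.
With repressor GixJ bound, *haxY* is not transcribed.
So HaxY is not produced.
With repressor DovQ bound, *bexV* is not transcribed.

OFF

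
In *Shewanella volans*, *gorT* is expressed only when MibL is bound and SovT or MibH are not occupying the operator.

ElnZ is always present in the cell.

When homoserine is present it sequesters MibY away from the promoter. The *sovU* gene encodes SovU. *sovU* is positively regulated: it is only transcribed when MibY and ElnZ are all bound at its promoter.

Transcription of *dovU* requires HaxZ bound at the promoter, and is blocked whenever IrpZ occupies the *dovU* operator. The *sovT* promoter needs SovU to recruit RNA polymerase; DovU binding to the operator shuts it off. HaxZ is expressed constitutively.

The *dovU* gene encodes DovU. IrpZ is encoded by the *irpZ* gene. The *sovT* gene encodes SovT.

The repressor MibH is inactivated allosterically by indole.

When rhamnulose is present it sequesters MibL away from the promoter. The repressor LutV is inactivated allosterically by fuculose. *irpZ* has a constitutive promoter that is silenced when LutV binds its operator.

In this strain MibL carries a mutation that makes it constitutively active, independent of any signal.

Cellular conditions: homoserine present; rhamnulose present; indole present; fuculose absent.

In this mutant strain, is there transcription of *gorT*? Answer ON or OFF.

MibL is constitutively active in this strain.
Homoserine is present, so MibY is inactive.
ElnZ is produced constitutively and is active.
Required activator MibY is absent, so *sovU* is not transcribed.
So SovU is not produced.
HaxZ is produced constitutively and is active.
Fuculose is absent, so LutV is active.
With repressor LutV bound, *irpZ* is not transcribed.
So IrpZ is not produced.
No repressor is bound and HaxZ is active, so *dovU* is transcribed.
So DovU is produced and active.
With repressor DovU bound, *sovT* is not transcribed.
So SovT is not produced.
Indole is present, so MibH is inactive.
No repressor is bound and MibL is active, so *gorT* is transcribed.

ON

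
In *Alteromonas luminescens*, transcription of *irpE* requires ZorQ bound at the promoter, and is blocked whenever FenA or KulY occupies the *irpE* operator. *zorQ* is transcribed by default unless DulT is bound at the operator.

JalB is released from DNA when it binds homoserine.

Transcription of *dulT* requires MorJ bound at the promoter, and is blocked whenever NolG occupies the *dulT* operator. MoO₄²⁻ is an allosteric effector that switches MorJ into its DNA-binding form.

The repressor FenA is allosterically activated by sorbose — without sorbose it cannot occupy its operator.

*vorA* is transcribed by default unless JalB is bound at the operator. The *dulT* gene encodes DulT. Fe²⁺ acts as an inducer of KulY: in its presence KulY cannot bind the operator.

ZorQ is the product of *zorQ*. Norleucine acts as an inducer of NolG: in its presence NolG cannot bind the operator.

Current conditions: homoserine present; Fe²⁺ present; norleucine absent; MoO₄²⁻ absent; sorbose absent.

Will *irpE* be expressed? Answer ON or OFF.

ON

Sorbose is absent, so FenA is inactive.
MoO₄²⁻ is absent, so MorJ is inactive.
Norleucine is absent, so NolG is active.
With repressor NolG bound, *dulT* is not transcribed.
So DulT is not produced.
With no repressor bound, *zorQ* is transcribed.
So ZorQ is produced and active.
Fe²⁺ is present, so KulY is inactive.
No repressor is bound and ZorQ is active, so *irpE* is transcribed.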